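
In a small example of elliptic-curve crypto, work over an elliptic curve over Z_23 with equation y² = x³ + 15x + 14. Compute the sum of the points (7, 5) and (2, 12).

(7, 5) + (2, 12). λ = (12 - 5)/(2 - 7) ≡ 7/18 mod 23. 18⁻¹ ≡ 9 (mod 23), so λ ≡ 17.
  x = λ² - 7 - 2 = 289 - 9 ≡ 4; y = λ·(7 - 4) - 5 ≡ 0. → (4, 0)

(4, 0)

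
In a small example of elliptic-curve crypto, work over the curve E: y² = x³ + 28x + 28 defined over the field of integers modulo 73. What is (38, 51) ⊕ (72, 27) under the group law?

(61, 64)

(38, 51) + (72, 27). λ = (27 - 51)/(72 - 38) ≡ 49/34 mod 73. 34⁻¹ ≡ 58 (mod 73), so λ ≡ 68.
  x = λ² - 38 - 72 = 4624 - 110 ≡ 61; y = λ·(38 - 61) - 51 ≡ 64. → (61, 64)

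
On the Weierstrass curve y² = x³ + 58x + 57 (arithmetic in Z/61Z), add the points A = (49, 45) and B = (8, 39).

(49, 45) + (8, 39). λ = (39 - 45)/(8 - 49) ≡ 55/20 mod 61. 20⁻¹ ≡ 58 (mod 61), so λ ≡ 18.
  x = λ² - 49 - 8 = 324 - 57 ≡ 23; y = λ·(49 - 23) - 45 ≡ 57. → (23, 57)

(23, 57)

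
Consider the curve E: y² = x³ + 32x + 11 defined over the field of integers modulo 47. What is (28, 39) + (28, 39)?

tangent at (28, 39): λ = (3·28² + 32)/(2·39) ≡ 34/31. 31⁻¹ ≡ 44 (mod 47), so λ ≡ 34·44 ≡ 39.
  x = λ² - 28 - 28 = 1521 - 56 ≡ 8; y = λ·(28 - 8) - 39 ≡ 36. → (8, 36)

(8, 36)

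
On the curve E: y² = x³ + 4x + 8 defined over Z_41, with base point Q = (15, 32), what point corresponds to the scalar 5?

Repeated addition: build up to 5Q.
2Q: tangent at (15, 32): λ = (3·15² + 4)/(2·32) ≡ 23/23. 23⁻¹ ≡ 25 (mod 41), so λ ≡ 23·25 ≡ 1.
  x = λ² - 15 - 15 = 1 - 30 ≡ 12; y = λ·(15 - 12) - 32 ≡ 12. → (12, 12)
3Q: (12, 12) + (15, 32). λ = (32 - 12)/(15 - 12) ≡ 20/3 mod 41. 3⁻¹ ≡ 14 (mod 41), so λ ≡ 34.
  x = λ² - 12 - 15 = 1156 - 27 ≡ 22; y = λ·(12 - 22) - 12 ≡ 17. → (22, 17)
4Q: (22, 17) + (15, 32). λ = (32 - 17)/(15 - 22) ≡ 15/34 mod 41. 34⁻¹ ≡ 35 (mod 41) since 34·35 = 1190 ≡ 1, so λ ≡ 33.
  x = λ² - 22 - 15 = 1089 - 37 ≡ 27; y = λ·(22 - 27) - 17 ≡ 23. → (27, 23)
5Q: (27, 23) + (15, 32). λ = (32 - 23)/(15 - 27) ≡ 9/29 mod 41. 29⁻¹ ≡ 17 (mod 41), so λ ≡ 30.
  x = λ² - 27 - 15 = 900 - 42 ≡ 38; y = λ·(27 - 38) - 23 ≡ 16. → (38, 16)

(38, 16)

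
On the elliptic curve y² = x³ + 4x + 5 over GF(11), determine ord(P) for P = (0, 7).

4

2P: tangent at (0, 7): λ = (3·0² + 4)/(2·7) ≡ 4/3. 3⁻¹ ≡ 4 (mod 11) since 3·4 = 12 ≡ 1, so λ ≡ 4·4 ≡ 5.
  x = λ² - 0 - 0 = 25 - 0 ≡ 3; y = λ·(0 - 3) - 7 ≡ 0. → (3, 0)
3P: (3, 0) + (0, 7). λ = (7 - 0)/(0 - 3) ≡ 7/8 mod 11. 8⁻¹ ≡ 7 (mod 11), so λ ≡ 5.
  x = λ² - 3 - 0 = 25 - 3 ≡ 0; y = λ·(3 - 0) - 0 ≡ 4. → (0, 4)
4P: (0, 4) + (0, 7): same x and y₁ ≡ -y₂, so the sum is O.
4P = O, so the order is 4.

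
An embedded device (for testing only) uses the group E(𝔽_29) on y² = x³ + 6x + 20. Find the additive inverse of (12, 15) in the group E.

-(12, 15) = (12, -15 mod 29) = (12, 14).

(12, 14)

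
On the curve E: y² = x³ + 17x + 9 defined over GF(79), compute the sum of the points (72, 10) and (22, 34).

(66, 44)

(72, 10) + (22, 34). λ = (34 - 10)/(22 - 72) ≡ 24/29 mod 79. 29⁻¹ ≡ 30 (mod 79), so λ ≡ 9.
  x = λ² - 72 - 22 = 81 - 94 ≡ 66; y = λ·(72 - 66) - 10 ≡ 44. → (66, 44)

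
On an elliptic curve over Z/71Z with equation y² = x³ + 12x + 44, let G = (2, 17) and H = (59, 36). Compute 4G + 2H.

First 4G:
Repeated addition: build up to 4G.
2G: tangent at (2, 17): λ = (3·2² + 12)/(2·17) ≡ 24/34. 34⁻¹ ≡ 23 (mod 71) since 34·23 = 782 ≡ 1, so λ ≡ 24·23 ≡ 55.
  x = λ² - 2 - 2 = 3025 - 4 ≡ 39; y = λ·(2 - 39) - 17 ≡ 7. → (39, 7)
3G: (39, 7) + (2, 17). λ = (17 - 7)/(2 - 39) ≡ 10/34 mod 71. 34⁻¹ ≡ 23 (mod 71) since 34·23 = 782 ≡ 1, so λ ≡ 17.
  x = λ² - 39 - 2 = 289 - 41 ≡ 35; y = λ·(39 - 35) - 7 ≡ 61. → (35, 61)
4G: (35, 61) + (2, 17). λ = (17 - 61)/(2 - 35) ≡ 27/38 mod 71. 38⁻¹ ≡ 43 (mod 71), so λ ≡ 25.
  x = λ² - 35 - 2 = 625 - 37 ≡ 20; y = λ·(35 - 20) - 61 ≡ 30. → (20, 30)
4G = (20, 30).
Next 2H:
Repeated addition: build up to 2H.
2H: tangent at (59, 36): λ = (3·59² + 12)/(2·36) ≡ 18/1. 1⁻¹ ≡ 1 (mod 71), so λ ≡ 18·1 ≡ 18.
  x = λ² - 59 - 59 = 324 - 118 ≡ 64; y = λ·(59 - 64) - 36 ≡ 16. → (64, 16)
2H = (64, 16).
Finally 4G + 2H:
(20, 30) + (64, 16). λ = (16 - 30)/(64 - 20) ≡ 57/44 mod 71. 44⁻¹ ≡ 21 (mod 71) since 44·21 = 924 ≡ 1, so λ ≡ 61.
  x = λ² - 20 - 64 = 3721 - 84 ≡ 16; y = λ·(20 - 16) - 30 ≡ 1. → (16, 1)

(16, 1)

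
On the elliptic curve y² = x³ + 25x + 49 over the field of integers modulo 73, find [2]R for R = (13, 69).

(71, 65)

tangent at (13, 69): λ = (3·13² + 25)/(2·69) ≡ 21/65. 65⁻¹ ≡ 9 (mod 73), so λ ≡ 21·9 ≡ 43.
  x = λ² - 13 - 13 = 1849 - 26 ≡ 71; y = λ·(13 - 71) - 69 ≡ 65. → (71, 65)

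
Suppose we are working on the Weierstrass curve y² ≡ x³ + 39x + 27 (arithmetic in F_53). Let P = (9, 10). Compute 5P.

Repeated addition: build up to 5P.
2P: tangent at (9, 10): λ = (3·9² + 39)/(2·10) ≡ 17/20. 20⁻¹ ≡ 8 (mod 53) since 20·8 = 160 ≡ 1, so λ ≡ 17·8 ≡ 30.
  x = λ² - 9 - 9 = 900 - 18 ≡ 34; y = λ·(9 - 34) - 10 ≡ 35. → (34, 35)
3P: (34, 35) + (9, 10). λ = (10 - 35)/(9 - 34) ≡ 28/28 mod 53. 28⁻¹ ≡ 36 (mod 53), so λ ≡ 1.
  x = λ² - 34 - 9 = 1 - 43 ≡ 11; y = λ·(34 - 11) - 35 ≡ 41. → (11, 41)
4P: (11, 41) + (9, 10). λ = (10 - 41)/(9 - 11) ≡ 22/51 mod 53. 51⁻¹ ≡ 26 (mod 53), so λ ≡ 42.
  x = λ² - 11 - 9 = 1764 - 20 ≡ 48; y = λ·(11 - 48) - 41 ≡ 48. → (48, 48)
5P: (48, 48) + (9, 10). λ = (10 - 48)/(9 - 48) ≡ 15/14 mod 53. 14⁻¹ ≡ 19 (mod 53), so λ ≡ 20.
  x = λ² - 48 - 9 = 400 - 57 ≡ 25; y = λ·(48 - 25) - 48 ≡ 41. → (25, 41)

(25, 41)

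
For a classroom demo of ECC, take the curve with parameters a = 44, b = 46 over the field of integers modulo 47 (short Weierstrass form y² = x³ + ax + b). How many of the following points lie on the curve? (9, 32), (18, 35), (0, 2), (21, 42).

(9, 32): 32² ≡ 37, rhs ≡ 43 → off.
(18, 35): 35² ≡ 3, rhs ≡ 43 → off.
(0, 2): 2² ≡ 4, rhs ≡ 46 → off.
(21, 42): 42² ≡ 25, rhs ≡ 32 → off.

0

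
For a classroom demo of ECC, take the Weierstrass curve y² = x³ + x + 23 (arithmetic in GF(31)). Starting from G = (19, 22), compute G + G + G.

Repeated addition: build up to 3G.
2G: tangent at (19, 22): λ = (3·19² + 1)/(2·22) ≡ 30/13. 13⁻¹ ≡ 12 (mod 31), so λ ≡ 30·12 ≡ 19.
  x = λ² - 19 - 19 = 361 - 38 ≡ 13; y = λ·(19 - 13) - 22 ≡ 30. → (13, 30)
3G: (13, 30) + (19, 22). λ = (22 - 30)/(19 - 13) ≡ 23/6 mod 31. 6⁻¹ ≡ 26 (mod 31) since 6·26 = 156 ≡ 1, so λ ≡ 9.
  x = λ² - 13 - 19 = 81 - 32 ≡ 18; y = λ·(13 - 18) - 30 ≡ 18. → (18, 18)

(18, 18)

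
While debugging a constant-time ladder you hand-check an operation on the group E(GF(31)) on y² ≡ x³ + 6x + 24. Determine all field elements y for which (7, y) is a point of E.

x³ + 6x + 24 = 409 ≡ 6 (mod 31).
6 is a non-residue mod 31; no y exists.

none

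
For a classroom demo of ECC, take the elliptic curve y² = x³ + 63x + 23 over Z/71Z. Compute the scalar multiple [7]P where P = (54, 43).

Repeated addition: build up to 7P.
2P: tangent at (54, 43): λ = (3·54² + 63)/(2·43) ≡ 7/15. 15⁻¹ ≡ 19 (mod 71) since 15·19 = 285 ≡ 1, so λ ≡ 7·19 ≡ 62.
  x = λ² - 54 - 54 = 3844 - 108 ≡ 44; y = λ·(54 - 44) - 43 ≡ 9. → (44, 9)
3P: (44, 9) + (54, 43). λ = (43 - 9)/(54 - 44) ≡ 34/10 mod 71. 10⁻¹ ≡ 64 (mod 71) since 10·64 = 640 ≡ 1, so λ ≡ 46.
  x = λ² - 44 - 54 = 2116 - 98 ≡ 30; y = λ·(44 - 30) - 9 ≡ 67. → (30, 67)
4P: (30, 67) + (54, 43). λ = (43 - 67)/(54 - 30) ≡ 47/24 mod 71. 24⁻¹ ≡ 3 (mod 71) since 24·3 = 72 ≡ 1, so λ ≡ 70.
  x = λ² - 30 - 54 = 4900 - 84 ≡ 59; y = λ·(30 - 59) - 67 ≡ 33. → (59, 33)
5P: (59, 33) + (54, 43). λ = (43 - 33)/(54 - 59) ≡ 10/66 mod 71. 66⁻¹ ≡ 14 (mod 71), so λ ≡ 69.
  x = λ² - 59 - 54 = 4761 - 113 ≡ 33; y = λ·(59 - 33) - 33 ≡ 57. → (33, 57)
6P: (33, 57) + (54, 43). λ = (43 - 57)/(54 - 33) ≡ 57/21 mod 71. 21⁻¹ ≡ 44 (mod 71) since 21·44 = 924 ≡ 1, so λ ≡ 23.
  x = λ² - 33 - 54 = 529 - 87 ≡ 16; y = λ·(33 - 16) - 57 ≡ 50. → (16, 50)
7P: (16, 50) + (54, 43). λ = (43 - 50)/(54 - 16) ≡ 64/38 mod 71. 38⁻¹ ≡ 43 (mod 71) since 38·43 = 1634 ≡ 1, so λ ≡ 54.
  x = λ² - 16 - 54 = 2916 - 70 ≡ 6; y = λ·(16 - 6) - 50 ≡ 64. → (6, 64)

(6, 64)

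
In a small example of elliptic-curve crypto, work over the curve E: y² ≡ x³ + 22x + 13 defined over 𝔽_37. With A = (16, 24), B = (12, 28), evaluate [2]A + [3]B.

(1, 31)

First 2A:
Repeated addition: build up to 2A.
2A: tangent at (16, 24): λ = (3·16² + 22)/(2·24) ≡ 13/11. 11⁻¹ ≡ 27 (mod 37) since 11·27 = 297 ≡ 1, so λ ≡ 13·27 ≡ 18.
  x = λ² - 16 - 16 = 324 - 32 ≡ 33; y = λ·(16 - 33) - 24 ≡ 3. → (33, 3)
2A = (33, 3).
Next 3B:
Repeated addition: build up to 3B.
2B: tangent at (12, 28): λ = (3·12² + 22)/(2·28) ≡ 10/19. 19⁻¹ ≡ 2 (mod 37), so λ ≡ 10·2 ≡ 20.
  x = λ² - 12 - 12 = 400 - 24 ≡ 6; y = λ·(12 - 6) - 28 ≡ 18. → (6, 18)
3B: (6, 18) + (12, 28). λ = (28 - 18)/(12 - 6) ≡ 10/6 mod 37. 6⁻¹ ≡ 31 (mod 37), so λ ≡ 14.
  x = λ² - 6 - 12 = 196 - 18 ≡ 30; y = λ·(6 - 30) - 18 ≡ 16. → (30, 16)
3B = (30, 16).
Finally 2A + 3B:
(33, 3) + (30, 16). λ = (16 - 3)/(30 - 33) ≡ 13/34 mod 37. 34⁻¹ ≡ 12 (mod 37), so λ ≡ 8.
  x = λ² - 33 - 30 = 64 - 63 ≡ 1; y = λ·(33 - 1) - 3 ≡ 31. → (1, 31)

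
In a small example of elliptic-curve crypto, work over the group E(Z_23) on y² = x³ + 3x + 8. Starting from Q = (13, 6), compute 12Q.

Double-and-add on 12 = (1100)₂. Start with Q = (13, 6) for the leading 1-bit.
double: tangent at (13, 6): λ = (3·13² + 3)/(2·6) ≡ 4/12. 12⁻¹ ≡ 2 (mod 23) since 12·2 = 24 ≡ 1, so λ ≡ 4·2 ≡ 8.
  x = λ² - 13 - 13 = 64 - 26 ≡ 15; y = λ·(13 - 15) - 6 ≡ 1. → (15, 1)
add Q: (15, 1) + (13, 6). λ = (6 - 1)/(13 - 15) ≡ 5/21 mod 23. 21⁻¹ ≡ 11 (mod 23), so λ ≡ 9.
  x = λ² - 15 - 13 = 81 - 28 ≡ 7; y = λ·(15 - 7) - 1 ≡ 2. → (7, 2)
double: tangent at (7, 2): λ = (3·7² + 3)/(2·2) ≡ 12/4. 4⁻¹ ≡ 6 (mod 23), so λ ≡ 12·6 ≡ 3.
  x = λ² - 7 - 7 = 9 - 14 ≡ 18; y = λ·(7 - 18) - 2 ≡ 11. → (18, 11)
double: tangent at (18, 11): λ = (3·18² + 3)/(2·11) ≡ 9/22. 22⁻¹ ≡ 22 (mod 23) since 22·22 = 484 ≡ 1, so λ ≡ 9·22 ≡ 14.
  x = λ² - 18 - 18 = 196 - 36 ≡ 22; y = λ·(18 - 22) - 11 ≡ 2. → (22, 2)

(22, 2)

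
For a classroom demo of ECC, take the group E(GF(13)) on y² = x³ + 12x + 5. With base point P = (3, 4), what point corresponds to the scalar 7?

Repeated addition: build up to 7P.
2P: tangent at (3, 4): λ = (3·3² + 12)/(2·4) ≡ 0/8. 8⁻¹ ≡ 5 (mod 13) since 8·5 = 40 ≡ 1, so λ ≡ 0·5 ≡ 0.
  x = λ² - 3 - 3 = 0 - 6 ≡ 7; y = λ·(3 - 7) - 4 ≡ 9. → (7, 9)
3P: (7, 9) + (3, 4). λ = (4 - 9)/(3 - 7) ≡ 8/9 mod 13. 9⁻¹ ≡ 3 (mod 13), so λ ≡ 11.
  x = λ² - 7 - 3 = 121 - 10 ≡ 7; y = λ·(7 - 7) - 9 ≡ 4. → (7, 4)
4P: (7, 4) + (3, 4). λ = (4 - 4)/(3 - 7) ≡ 0/9 mod 13. 9⁻¹ ≡ 3 (mod 13), so λ ≡ 0.
  x = λ² - 7 - 3 = 0 - 10 ≡ 3; y = λ·(7 - 3) - 4 ≡ 9. → (3, 9)
5P: (3, 9) + (3, 4): same x and y₁ ≡ -y₂, so the sum is O.
6P: O + (3, 4) = (3, 4) (identity).
7P: tangent at (3, 4): λ = (3·3² + 12)/(2·4) ≡ 0/8. 8⁻¹ ≡ 5 (mod 13) since 8·5 = 40 ≡ 1, so λ ≡ 0·5 ≡ 0.
  x = λ² - 3 - 3 = 0 - 6 ≡ 7; y = λ·(3 - 7) - 4 ≡ 9. → (7, 9)

(7, 9)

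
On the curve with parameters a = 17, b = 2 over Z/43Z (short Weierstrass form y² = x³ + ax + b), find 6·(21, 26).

(2, 42)

Write G = (21, 26).
Double-and-add on 6 = (110)₂. Start with G = (21, 26) for the leading 1-bit.
double: tangent at (21, 26): λ = (3·21² + 17)/(2·26) ≡ 7/9. 9⁻¹ ≡ 24 (mod 43), so λ ≡ 7·24 ≡ 39.
  x = λ² - 21 - 21 = 1521 - 42 ≡ 17; y = λ·(21 - 17) - 26 ≡ 1. → (17, 1)
add G: (17, 1) + (21, 26). λ = (26 - 1)/(21 - 17) ≡ 25/4 mod 43. 4⁻¹ ≡ 11 (mod 43), so λ ≡ 17.
  x = λ² - 17 - 21 = 289 - 38 ≡ 36; y = λ·(17 - 36) - 1 ≡ 20. → (36, 20)
double: tangent at (36, 20): λ = (3·36² + 17)/(2·20) ≡ 35/40. 40⁻¹ ≡ 14 (mod 43), so λ ≡ 35·14 ≡ 17.
  x = λ² - 36 - 36 = 289 - 72 ≡ 2; y = λ·(36 - 2) - 20 ≡ 42. → (2, 42)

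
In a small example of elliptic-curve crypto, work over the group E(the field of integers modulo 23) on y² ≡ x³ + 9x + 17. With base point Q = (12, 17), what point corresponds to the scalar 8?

Double-and-add on 8 = (1000)₂. Start with Q = (12, 17) for the leading 1-bit.
double: tangent at (12, 17): λ = (3·12² + 9)/(2·17) ≡ 4/11. 11⁻¹ ≡ 21 (mod 23), so λ ≡ 4·21 ≡ 15.
  x = λ² - 12 - 12 = 225 - 24 ≡ 17; y = λ·(12 - 17) - 17 ≡ 0. → (17, 0)
double: (17, 0) + (17, 0): same x and y₁ ≡ -y₂, so the sum is ∞.
double: ∞ + ∞ = ∞ (identity).

O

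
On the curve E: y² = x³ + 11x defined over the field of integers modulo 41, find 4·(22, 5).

Write Q = (22, 5).
Double-and-add on 4 = (100)₂. Start with Q = (22, 5) for the leading 1-bit.
double: tangent at (22, 5): λ = (3·22² + 11)/(2·5) ≡ 28/10. 10⁻¹ ≡ 37 (mod 41), so λ ≡ 28·37 ≡ 11.
  x = λ² - 22 - 22 = 121 - 44 ≡ 36; y = λ·(22 - 36) - 5 ≡ 5. → (36, 5)
double: tangent at (36, 5): λ = (3·36² + 11)/(2·5) ≡ 4/10. 10⁻¹ ≡ 37 (mod 41) since 10·37 = 370 ≡ 1, so λ ≡ 4·37 ≡ 25.
  x = λ² - 36 - 36 = 625 - 72 ≡ 20; y = λ·(36 - 20) - 5 ≡ 26. → (20, 26)

(20, 26)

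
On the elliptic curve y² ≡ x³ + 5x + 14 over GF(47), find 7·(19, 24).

(2, 28)

Write Q = (19, 24).
Repeated addition: build up to 7Q.
2Q: tangent at (19, 24): λ = (3·19² + 5)/(2·24) ≡ 7/1. 1⁻¹ ≡ 1 (mod 47), so λ ≡ 7·1 ≡ 7.
  x = λ² - 19 - 19 = 49 - 38 ≡ 11; y = λ·(19 - 11) - 24 ≡ 32. → (11, 32)
3Q: (11, 32) + (19, 24). λ = (24 - 32)/(19 - 11) ≡ 39/8 mod 47. 8⁻¹ ≡ 6 (mod 47), so λ ≡ 46.
  x = λ² - 11 - 19 = 2116 - 30 ≡ 18; y = λ·(11 - 18) - 32 ≡ 22. → (18, 22)
4Q: (18, 22) + (19, 24). λ = (24 - 22)/(19 - 18) ≡ 2/1 mod 47. 1⁻¹ ≡ 1 (mod 47), so λ ≡ 2.
  x = λ² - 18 - 19 = 4 - 37 ≡ 14; y = λ·(18 - 14) - 22 ≡ 33. → (14, 33)
5Q: (14, 33) + (19, 24). λ = (24 - 33)/(19 - 14) ≡ 38/5 mod 47. 5⁻¹ ≡ 19 (mod 47), so λ ≡ 17.
  x = λ² - 14 - 19 = 289 - 33 ≡ 21; y = λ·(14 - 21) - 33 ≡ 36. → (21, 36)
6Q: (21, 36) + (19, 24). λ = (24 - 36)/(19 - 21) ≡ 35/45 mod 47. 45⁻¹ ≡ 23 (mod 47) since 45·23 = 1035 ≡ 1, so λ ≡ 6.
  x = λ² - 21 - 19 = 36 - 40 ≡ 43; y = λ·(21 - 43) - 36 ≡ 20. → (43, 20)
7Q: (43, 20) + (19, 24). λ = (24 - 20)/(19 - 43) ≡ 4/23 mod 47. 23⁻¹ ≡ 45 (mod 47), so λ ≡ 39.
  x = λ² - 43 - 19 = 1521 - 62 ≡ 2; y = λ·(43 - 2) - 20 ≡ 28. → (2, 28)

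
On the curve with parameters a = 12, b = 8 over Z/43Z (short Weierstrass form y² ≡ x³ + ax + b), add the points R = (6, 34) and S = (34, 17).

(6, 34) + (34, 17). λ = (17 - 34)/(34 - 6) ≡ 26/28 mod 43. 28⁻¹ ≡ 20 (mod 43), so λ ≡ 4.
  x = λ² - 6 - 34 = 16 - 40 ≡ 19; y = λ·(6 - 19) - 34 ≡ 0. → (19, 0)

(19, 0)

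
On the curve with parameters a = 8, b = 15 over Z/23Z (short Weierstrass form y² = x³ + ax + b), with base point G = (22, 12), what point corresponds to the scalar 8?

(2, 19)

Repeated addition: build up to 8G.
2G: tangent at (22, 12): λ = (3·22² + 8)/(2·12) ≡ 11/1. 1⁻¹ ≡ 1 (mod 23), so λ ≡ 11·1 ≡ 11.
  x = λ² - 22 - 22 = 121 - 44 ≡ 8; y = λ·(22 - 8) - 12 ≡ 4. → (8, 4)
3G: (8, 4) + (22, 12). λ = (12 - 4)/(22 - 8) ≡ 8/14 mod 23. 14⁻¹ ≡ 5 (mod 23) since 14·5 = 70 ≡ 1, so λ ≡ 17.
  x = λ² - 8 - 22 = 289 - 30 ≡ 6; y = λ·(8 - 6) - 4 ≡ 7. → (6, 7)
4G: (6, 7) + (22, 12). λ = (12 - 7)/(22 - 6) ≡ 5/16 mod 23. 16⁻¹ ≡ 13 (mod 23) since 16·13 = 208 ≡ 1, so λ ≡ 19.
  x = λ² - 6 - 22 = 361 - 28 ≡ 11; y = λ·(6 - 11) - 7 ≡ 13. → (11, 13)
5G: (11, 13) + (22, 12). λ = (12 - 13)/(22 - 11) ≡ 22/11 mod 23. 11⁻¹ ≡ 21 (mod 23), so λ ≡ 2.
  x = λ² - 11 - 22 = 4 - 33 ≡ 17; y = λ·(11 - 17) - 13 ≡ 21. → (17, 21)
6G: (17, 21) + (22, 12). λ = (12 - 21)/(22 - 17) ≡ 14/5 mod 23. 5⁻¹ ≡ 14 (mod 23) since 5·14 = 70 ≡ 1, so λ ≡ 12.
  x = λ² - 17 - 22 = 144 - 39 ≡ 13; y = λ·(17 - 13) - 21 ≡ 4. → (13, 4)
7G: (13, 4) + (22, 12). λ = (12 - 4)/(22 - 13) ≡ 8/9 mod 23. 9⁻¹ ≡ 18 (mod 23), so λ ≡ 6.
  x = λ² - 13 - 22 = 36 - 35 ≡ 1; y = λ·(13 - 1) - 4 ≡ 22. → (1, 22)
8G: (1, 22) + (22, 12). λ = (12 - 22)/(22 - 1) ≡ 13/21 mod 23. 21⁻¹ ≡ 11 (mod 23), so λ ≡ 5.
  x = λ² - 1 - 22 = 25 - 23 ≡ 2; y = λ·(1 - 2) - 22 ≡ 19. → (2, 19)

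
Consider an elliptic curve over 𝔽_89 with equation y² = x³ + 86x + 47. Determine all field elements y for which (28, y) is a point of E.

x³ + 86x + 47 = 24407 ≡ 21 (mod 89).
Square roots of 21 mod 89: 33 and 56 (since 33² = 1089 ≡ 21).

33, 56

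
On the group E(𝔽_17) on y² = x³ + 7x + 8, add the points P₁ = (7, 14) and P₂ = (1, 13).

(1, 4)

(7, 14) + (1, 13). λ = (13 - 14)/(1 - 7) ≡ 16/11 mod 17. 11⁻¹ ≡ 14 (mod 17) since 11·14 = 154 ≡ 1, so λ ≡ 3.
  x = λ² - 7 - 1 = 9 - 8 ≡ 1; y = λ·(7 - 1) - 14 ≡ 4. → (1, 4)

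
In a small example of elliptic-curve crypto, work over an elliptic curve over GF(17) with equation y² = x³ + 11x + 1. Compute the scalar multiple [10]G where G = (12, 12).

(14, 3)

Repeated addition: build up to 10G.
2G: tangent at (12, 12): λ = (3·12² + 11)/(2·12) ≡ 1/7. 7⁻¹ ≡ 5 (mod 17) since 7·5 = 35 ≡ 1, so λ ≡ 1·5 ≡ 5.
  x = λ² - 12 - 12 = 25 - 24 ≡ 1; y = λ·(12 - 1) - 12 ≡ 9. → (1, 9)
3G: (1, 9) + (12, 12). λ = (12 - 9)/(12 - 1) ≡ 3/11 mod 17. 11⁻¹ ≡ 14 (mod 17), so λ ≡ 8.
  x = λ² - 1 - 12 = 64 - 13 ≡ 0; y = λ·(1 - 0) - 9 ≡ 16. → (0, 16)
4G: (0, 16) + (12, 12). λ = (12 - 16)/(12 - 0) ≡ 13/12 mod 17. 12⁻¹ ≡ 10 (mod 17), so λ ≡ 11.
  x = λ² - 0 - 12 = 121 - 12 ≡ 7; y = λ·(0 - 7) - 16 ≡ 9. → (7, 9)
5G: (7, 9) + (12, 12). λ = (12 - 9)/(12 - 7) ≡ 3/5 mod 17. 5⁻¹ ≡ 7 (mod 17) since 5·7 = 35 ≡ 1, so λ ≡ 4.
  x = λ² - 7 - 12 = 16 - 19 ≡ 14; y = λ·(7 - 14) - 9 ≡ 14. → (14, 14)
6G: (14, 14) + (12, 12). λ = (12 - 14)/(12 - 14) ≡ 15/15 mod 17. 15⁻¹ ≡ 8 (mod 17), so λ ≡ 1.
  x = λ² - 14 - 12 = 1 - 26 ≡ 9; y = λ·(14 - 9) - 14 ≡ 8. → (9, 8)
7G: (9, 8) + (12, 12). λ = (12 - 8)/(12 - 9) ≡ 4/3 mod 17. 3⁻¹ ≡ 6 (mod 17), so λ ≡ 7.
  x = λ² - 9 - 12 = 49 - 21 ≡ 11; y = λ·(9 - 11) - 8 ≡ 12. → (11, 12)
8G: (11, 12) + (12, 12). λ = (12 - 12)/(12 - 11) ≡ 0/1 mod 17. 1⁻¹ ≡ 1 (mod 17) since 1·1 = 1 ≡ 1, so λ ≡ 0.
  x = λ² - 11 - 12 = 0 - 23 ≡ 11; y = λ·(11 - 11) - 12 ≡ 5. → (11, 5)
9G: (11, 5) + (12, 12). λ = (12 - 5)/(12 - 11) ≡ 7/1 mod 17. 1⁻¹ ≡ 1 (mod 17) since 1·1 = 1 ≡ 1, so λ ≡ 7.
  x = λ² - 11 - 12 = 49 - 23 ≡ 9; y = λ·(11 - 9) - 5 ≡ 9. → (9, 9)
10G: (9, 9) + (12, 12). λ = (12 - 9)/(12 - 9) ≡ 3/3 mod 17. 3⁻¹ ≡ 6 (mod 17) since 3·6 = 18 ≡ 1, so λ ≡ 1.
  x = λ² - 9 - 12 = 1 - 21 ≡ 14; y = λ·(9 - 14) - 9 ≡ 3. → (14, 3)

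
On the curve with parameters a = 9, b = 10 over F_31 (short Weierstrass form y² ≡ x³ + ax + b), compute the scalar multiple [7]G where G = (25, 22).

(11, 13)

Repeated addition: build up to 7G.
2G: tangent at (25, 22): λ = (3·25² + 9)/(2·22) ≡ 24/13. 13⁻¹ ≡ 12 (mod 31), so λ ≡ 24·12 ≡ 9.
  x = λ² - 25 - 25 = 81 - 50 ≡ 0; y = λ·(25 - 0) - 22 ≡ 17. → (0, 17)
3G: (0, 17) + (25, 22). λ = (22 - 17)/(25 - 0) ≡ 5/25 mod 31. 25⁻¹ ≡ 5 (mod 31), so λ ≡ 25.
  x = λ² - 0 - 25 = 625 - 25 ≡ 11; y = λ·(0 - 11) - 17 ≡ 18. → (11, 18)
4G: (11, 18) + (25, 22). λ = (22 - 18)/(25 - 11) ≡ 4/14 mod 31. 14⁻¹ ≡ 20 (mod 31), so λ ≡ 18.
  x = λ² - 11 - 25 = 324 - 36 ≡ 9; y = λ·(11 - 9) - 18 ≡ 18. → (9, 18)
5G: (9, 18) + (25, 22). λ = (22 - 18)/(25 - 9) ≡ 4/16 mod 31. 16⁻¹ ≡ 2 (mod 31), so λ ≡ 8.
  x = λ² - 9 - 25 = 64 - 34 ≡ 30; y = λ·(9 - 30) - 18 ≡ 0. → (30, 0)
6G: (30, 0) + (25, 22). λ = (22 - 0)/(25 - 30) ≡ 22/26 mod 31. 26⁻¹ ≡ 6 (mod 31), so λ ≡ 8.
  x = λ² - 30 - 25 = 64 - 55 ≡ 9; y = λ·(30 - 9) - 0 ≡ 13. → (9, 13)
7G: (9, 13) + (25, 22). λ = (22 - 13)/(25 - 9) ≡ 9/16 mod 31. 16⁻¹ ≡ 2 (mod 31) since 16·2 = 32 ≡ 1, so λ ≡ 18.
  x = λ² - 9 - 25 = 324 - 34 ≡ 11; y = λ·(9 - 11) - 13 ≡ 13. → (11, 13)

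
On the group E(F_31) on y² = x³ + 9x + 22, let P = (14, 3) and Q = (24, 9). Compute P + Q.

(14, 3) + (24, 9). λ = (9 - 3)/(24 - 14) ≡ 6/10 mod 31. 10⁻¹ ≡ 28 (mod 31), so λ ≡ 13.
  x = λ² - 14 - 24 = 169 - 38 ≡ 7; y = λ·(14 - 7) - 3 ≡ 26. → (7, 26)

(7, 26)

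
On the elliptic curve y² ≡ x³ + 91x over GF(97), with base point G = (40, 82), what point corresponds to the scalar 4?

Double-and-add on 4 = (100)₂. Start with G = (40, 82) for the leading 1-bit.
double: tangent at (40, 82): λ = (3·40² + 91)/(2·82) ≡ 41/67. 67⁻¹ ≡ 42 (mod 97), so λ ≡ 41·42 ≡ 73.
  x = λ² - 40 - 40 = 5329 - 80 ≡ 11; y = λ·(40 - 11) - 82 ≡ 95. → (11, 95)
double: tangent at (11, 95): λ = (3·11² + 91)/(2·95) ≡ 66/93. 93⁻¹ ≡ 24 (mod 97), so λ ≡ 66·24 ≡ 32.
  x = λ² - 11 - 11 = 1024 - 22 ≡ 32; y = λ·(11 - 32) - 95 ≡ 9. → (32, 9)

(32, 9)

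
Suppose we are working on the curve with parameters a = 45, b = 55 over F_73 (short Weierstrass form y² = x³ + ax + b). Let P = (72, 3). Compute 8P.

Double-and-add on 8 = (1000)₂. Start with P = (72, 3) for the leading 1-bit.
double: tangent at (72, 3): λ = (3·72² + 45)/(2·3) ≡ 48/6. 6⁻¹ ≡ 61 (mod 73), so λ ≡ 48·61 ≡ 8.
  x = λ² - 72 - 72 = 64 - 144 ≡ 66; y = λ·(72 - 66) - 3 ≡ 45. → (66, 45)
double: tangent at (66, 45): λ = (3·66² + 45)/(2·45) ≡ 46/17. 17⁻¹ ≡ 43 (mod 73), so λ ≡ 46·43 ≡ 7.
  x = λ² - 66 - 66 = 49 - 132 ≡ 63; y = λ·(66 - 63) - 45 ≡ 49. → (63, 49)
double: tangent at (63, 49): λ = (3·63² + 45)/(2·49) ≡ 53/25. 25⁻¹ ≡ 38 (mod 73), so λ ≡ 53·38 ≡ 43.
  x = λ² - 63 - 63 = 1849 - 126 ≡ 44; y = λ·(63 - 44) - 49 ≡ 38. → (44, 38)

(44, 38)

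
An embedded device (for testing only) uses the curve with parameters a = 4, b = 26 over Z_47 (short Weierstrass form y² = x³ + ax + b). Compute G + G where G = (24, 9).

tangent at (24, 9): λ = (3·24² + 4)/(2·9) ≡ 40/18. 18⁻¹ ≡ 34 (mod 47) since 18·34 = 612 ≡ 1, so λ ≡ 40·34 ≡ 44.
  x = λ² - 24 - 24 = 1936 - 48 ≡ 8; y = λ·(24 - 8) - 9 ≡ 37. → (8, 37)

(8, 37)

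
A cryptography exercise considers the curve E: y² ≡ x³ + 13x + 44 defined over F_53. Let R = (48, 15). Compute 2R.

(4, 1)

tangent at (48, 15): λ = (3·48² + 13)/(2·15) ≡ 35/30. 30⁻¹ ≡ 23 (mod 53), so λ ≡ 35·23 ≡ 10.
  x = λ² - 48 - 48 = 100 - 96 ≡ 4; y = λ·(48 - 4) - 15 ≡ 1. → (4, 1)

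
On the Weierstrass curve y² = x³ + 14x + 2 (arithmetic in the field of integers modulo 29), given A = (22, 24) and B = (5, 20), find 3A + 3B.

First 3A:
Repeated addition: build up to 3A.
2A: tangent at (22, 24): λ = (3·22² + 14)/(2·24) ≡ 16/19. 19⁻¹ ≡ 26 (mod 29), so λ ≡ 16·26 ≡ 10.
  x = λ² - 22 - 22 = 100 - 44 ≡ 27; y = λ·(22 - 27) - 24 ≡ 13. → (27, 13)
3A: (27, 13) + (22, 24). λ = (24 - 13)/(22 - 27) ≡ 11/24 mod 29. 24⁻¹ ≡ 23 (mod 29) since 24·23 = 552 ≡ 1, so λ ≡ 21.
  x = λ² - 27 - 22 = 441 - 49 ≡ 15; y = λ·(27 - 15) - 13 ≡ 7. → (15, 7)
3A = (15, 7).
Next 3B:
Repeated addition: build up to 3B.
2B: tangent at (5, 20): λ = (3·5² + 14)/(2·20) ≡ 2/11. 11⁻¹ ≡ 8 (mod 29), so λ ≡ 2·8 ≡ 16.
  x = λ² - 5 - 5 = 256 - 10 ≡ 14; y = λ·(5 - 14) - 20 ≡ 10. → (14, 10)
3B: (14, 10) + (5, 20). λ = (20 - 10)/(5 - 14) ≡ 10/20 mod 29. 20⁻¹ ≡ 16 (mod 29), so λ ≡ 15.
  x = λ² - 14 - 5 = 225 - 19 ≡ 3; y = λ·(14 - 3) - 10 ≡ 10. → (3, 10)
3B = (3, 10).
Finally 3A + 3B:
(15, 7) + (3, 10). λ = (10 - 7)/(3 - 15) ≡ 3/17 mod 29. 17⁻¹ ≡ 12 (mod 29) since 17·12 = 204 ≡ 1, so λ ≡ 7.
  x = λ² - 15 - 3 = 49 - 18 ≡ 2; y = λ·(15 - 2) - 7 ≡ 26. → (2, 26)

(2, 26)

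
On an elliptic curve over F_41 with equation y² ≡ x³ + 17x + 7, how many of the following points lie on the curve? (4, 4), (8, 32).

(4, 4): 4² ≡ 16, rhs ≡ 16 → on.
(8, 32): 32² ≡ 40, rhs ≡ 40 → on.

2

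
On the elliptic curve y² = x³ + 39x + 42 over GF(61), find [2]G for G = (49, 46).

(21, 39)

tangent at (49, 46): λ = (3·49² + 39)/(2·46) ≡ 44/31. 31⁻¹ ≡ 2 (mod 61), so λ ≡ 44·2 ≡ 27.
  x = λ² - 49 - 49 = 729 - 98 ≡ 21; y = λ·(49 - 21) - 46 ≡ 39. → (21, 39)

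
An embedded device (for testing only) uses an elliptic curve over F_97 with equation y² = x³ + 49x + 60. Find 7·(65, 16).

(12, 57)

Write Q = (65, 16).
Repeated addition: build up to 7Q.
2Q: tangent at (65, 16): λ = (3·65² + 49)/(2·16) ≡ 17/32. 32⁻¹ ≡ 94 (mod 97) since 32·94 = 3008 ≡ 1, so λ ≡ 17·94 ≡ 46.
  x = λ² - 65 - 65 = 2116 - 130 ≡ 46; y = λ·(65 - 46) - 16 ≡ 82. → (46, 82)
3Q: (46, 82) + (65, 16). λ = (16 - 82)/(65 - 46) ≡ 31/19 mod 97. 19⁻¹ ≡ 46 (mod 97), so λ ≡ 68.
  x = λ² - 46 - 65 = 4624 - 111 ≡ 51; y = λ·(46 - 51) - 82 ≡ 63. → (51, 63)
4Q: (51, 63) + (65, 16). λ = (16 - 63)/(65 - 51) ≡ 50/14 mod 97. 14⁻¹ ≡ 7 (mod 97), so λ ≡ 59.
  x = λ² - 51 - 65 = 3481 - 116 ≡ 67; y = λ·(51 - 67) - 63 ≡ 60. → (67, 60)
5Q: (67, 60) + (65, 16). λ = (16 - 60)/(65 - 67) ≡ 53/95 mod 97. 95⁻¹ ≡ 48 (mod 97), so λ ≡ 22.
  x = λ² - 67 - 65 = 484 - 132 ≡ 61; y = λ·(67 - 61) - 60 ≡ 72. → (61, 72)
6Q: (61, 72) + (65, 16). λ = (16 - 72)/(65 - 61) ≡ 41/4 mod 97. 4⁻¹ ≡ 73 (mod 97), so λ ≡ 83.
  x = λ² - 61 - 65 = 6889 - 126 ≡ 70; y = λ·(61 - 70) - 72 ≡ 54. → (70, 54)
7Q: (70, 54) + (65, 16). λ = (16 - 54)/(65 - 70) ≡ 59/92 mod 97. 92⁻¹ ≡ 58 (mod 97) since 92·58 = 5336 ≡ 1, so λ ≡ 27.
  x = λ² - 70 - 65 = 729 - 135 ≡ 12; y = λ·(70 - 12) - 54 ≡ 57. → (12, 57)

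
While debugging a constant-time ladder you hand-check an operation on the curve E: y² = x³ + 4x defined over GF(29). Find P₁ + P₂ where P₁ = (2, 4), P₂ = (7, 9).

(2, 4) + (7, 9). λ = (9 - 4)/(7 - 2) ≡ 5/5 mod 29. 5⁻¹ ≡ 6 (mod 29), so λ ≡ 1.
  x = λ² - 2 - 7 = 1 - 9 ≡ 21; y = λ·(2 - 21) - 4 ≡ 6. → (21, 6)

(21, 6)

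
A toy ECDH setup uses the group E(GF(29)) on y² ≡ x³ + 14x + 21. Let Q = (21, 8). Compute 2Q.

(20, 23)

tangent at (21, 8): λ = (3·21² + 14)/(2·8) ≡ 3/16. 16⁻¹ ≡ 20 (mod 29), so λ ≡ 3·20 ≡ 2.
  x = λ² - 21 - 21 = 4 - 42 ≡ 20; y = λ·(21 - 20) - 8 ≡ 23. → (20, 23)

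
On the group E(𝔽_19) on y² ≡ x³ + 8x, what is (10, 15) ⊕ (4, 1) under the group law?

(2, 10)

(10, 15) + (4, 1). λ = (1 - 15)/(4 - 10) ≡ 5/13 mod 19. 13⁻¹ ≡ 3 (mod 19), so λ ≡ 15.
  x = λ² - 10 - 4 = 225 - 14 ≡ 2; y = λ·(10 - 2) - 15 ≡ 10. → (2, 10)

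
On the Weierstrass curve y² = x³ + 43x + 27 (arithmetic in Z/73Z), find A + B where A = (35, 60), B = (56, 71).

(35, 60) + (56, 71). λ = (71 - 60)/(56 - 35) ≡ 11/21 mod 73. 21⁻¹ ≡ 7 (mod 73), so λ ≡ 4.
  x = λ² - 35 - 56 = 16 - 91 ≡ 71; y = λ·(35 - 71) - 60 ≡ 15. → (71, 15)

(71, 15)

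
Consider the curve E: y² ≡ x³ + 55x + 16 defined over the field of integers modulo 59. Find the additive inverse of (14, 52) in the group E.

(14, 7)

-(14, 52) = (14, -52 mod 59) = (14, 7).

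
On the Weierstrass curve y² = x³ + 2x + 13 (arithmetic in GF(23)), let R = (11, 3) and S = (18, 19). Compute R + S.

(11, 3) + (18, 19). λ = (19 - 3)/(18 - 11) ≡ 16/7 mod 23. 7⁻¹ ≡ 10 (mod 23) since 7·10 = 70 ≡ 1, so λ ≡ 22.
  x = λ² - 11 - 18 = 484 - 29 ≡ 18; y = λ·(11 - 18) - 3 ≡ 4. → (18, 4)

(18, 4)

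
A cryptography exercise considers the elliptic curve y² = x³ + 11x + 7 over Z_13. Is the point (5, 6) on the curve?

no

y² = 6² ≡ 10; x³ + 11x + 7 = 187 ≡ 5 (mod 13). 10 ≠ 5.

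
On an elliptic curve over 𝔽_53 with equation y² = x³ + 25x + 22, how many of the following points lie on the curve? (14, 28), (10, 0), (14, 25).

(14, 28): 28² ≡ 42, rhs ≡ 42 → on.
(10, 0): 0² ≡ 0, rhs ≡ 0 → on.
(14, 25): 25² ≡ 42, rhs ≡ 42 → on.

3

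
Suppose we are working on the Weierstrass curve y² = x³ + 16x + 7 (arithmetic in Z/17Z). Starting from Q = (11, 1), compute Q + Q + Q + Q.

O

Repeated addition: build up to 4Q.
2Q: tangent at (11, 1): λ = (3·11² + 16)/(2·1) ≡ 5/2. 2⁻¹ ≡ 9 (mod 17), so λ ≡ 5·9 ≡ 11.
  x = λ² - 11 - 11 = 121 - 22 ≡ 14; y = λ·(11 - 14) - 1 ≡ 0. → (14, 0)
3Q: (14, 0) + (11, 1). λ = (1 - 0)/(11 - 14) ≡ 1/14 mod 17. 14⁻¹ ≡ 11 (mod 17), so λ ≡ 11.
  x = λ² - 14 - 11 = 121 - 25 ≡ 11; y = λ·(14 - 11) - 0 ≡ 16. → (11, 16)
4Q: (11, 16) + (11, 1): same x and y₁ ≡ -y₂, so the sum is O.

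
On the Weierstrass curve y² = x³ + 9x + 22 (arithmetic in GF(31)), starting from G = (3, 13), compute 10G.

(3, 18)

Repeated addition: build up to 10G.
2G: tangent at (3, 13): λ = (3·3² + 9)/(2·13) ≡ 5/26. 26⁻¹ ≡ 6 (mod 31) since 26·6 = 156 ≡ 1, so λ ≡ 5·6 ≡ 30.
  x = λ² - 3 - 3 = 900 - 6 ≡ 26; y = λ·(3 - 26) - 13 ≡ 10. → (26, 10)
3G: (26, 10) + (3, 13). λ = (13 - 10)/(3 - 26) ≡ 3/8 mod 31. 8⁻¹ ≡ 4 (mod 31), so λ ≡ 12.
  x = λ² - 26 - 3 = 144 - 29 ≡ 22; y = λ·(26 - 22) - 10 ≡ 7. → (22, 7)
4G: (22, 7) + (3, 13). λ = (13 - 7)/(3 - 22) ≡ 6/12 mod 31. 12⁻¹ ≡ 13 (mod 31), so λ ≡ 16.
  x = λ² - 22 - 3 = 256 - 25 ≡ 14; y = λ·(22 - 14) - 7 ≡ 28. → (14, 28)
5G: (14, 28) + (3, 13). λ = (13 - 28)/(3 - 14) ≡ 16/20 mod 31. 20⁻¹ ≡ 14 (mod 31) since 20·14 = 280 ≡ 1, so λ ≡ 7.
  x = λ² - 14 - 3 = 49 - 17 ≡ 1; y = λ·(14 - 1) - 28 ≡ 1. → (1, 1)
6G: (1, 1) + (3, 13). λ = (13 - 1)/(3 - 1) ≡ 12/2 mod 31. 2⁻¹ ≡ 16 (mod 31), so λ ≡ 6.
  x = λ² - 1 - 3 = 36 - 4 ≡ 1; y = λ·(1 - 1) - 1 ≡ 30. → (1, 30)
7G: (1, 30) + (3, 13). λ = (13 - 30)/(3 - 1) ≡ 14/2 mod 31. 2⁻¹ ≡ 16 (mod 31), so λ ≡ 7.
  x = λ² - 1 - 3 = 49 - 4 ≡ 14; y = λ·(1 - 14) - 30 ≡ 3. → (14, 3)
8G: (14, 3) + (3, 13). λ = (13 - 3)/(3 - 14) ≡ 10/20 mod 31. 20⁻¹ ≡ 14 (mod 31), so λ ≡ 16.
  x = λ² - 14 - 3 = 256 - 17 ≡ 22; y = λ·(14 - 22) - 3 ≡ 24. → (22, 24)
9G: (22, 24) + (3, 13). λ = (13 - 24)/(3 - 22) ≡ 20/12 mod 31. 12⁻¹ ≡ 13 (mod 31) since 12·13 = 156 ≡ 1, so λ ≡ 12.
  x = λ² - 22 - 3 = 144 - 25 ≡ 26; y = λ·(22 - 26) - 24 ≡ 21. → (26, 21)
10G: (26, 21) + (3, 13). λ = (13 - 21)/(3 - 26) ≡ 23/8 mod 31. 8⁻¹ ≡ 4 (mod 31), so λ ≡ 30.
  x = λ² - 26 - 3 = 900 - 29 ≡ 3; y = λ·(26 - 3) - 21 ≡ 18. → (3, 18)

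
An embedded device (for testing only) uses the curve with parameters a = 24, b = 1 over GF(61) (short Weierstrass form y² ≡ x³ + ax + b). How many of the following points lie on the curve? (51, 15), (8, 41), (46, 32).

(51, 15): 15² ≡ 42, rhs ≡ 42 → on.
(8, 41): 41² ≡ 34, rhs ≡ 34 → on.
(46, 32): 32² ≡ 48, rhs ≡ 48 → on.

3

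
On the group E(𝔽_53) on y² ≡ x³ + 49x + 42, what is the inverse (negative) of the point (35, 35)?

-(35, 35) = (35, -35 mod 53) = (35, 18).

(35, 18)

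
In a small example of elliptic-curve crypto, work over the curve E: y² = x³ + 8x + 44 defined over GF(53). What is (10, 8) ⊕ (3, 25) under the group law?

(10, 8) + (3, 25). λ = (25 - 8)/(3 - 10) ≡ 17/46 mod 53. 46⁻¹ ≡ 15 (mod 53), so λ ≡ 43.
  x = λ² - 10 - 3 = 1849 - 13 ≡ 34; y = λ·(10 - 34) - 8 ≡ 20. → (34, 20)

(34, 20)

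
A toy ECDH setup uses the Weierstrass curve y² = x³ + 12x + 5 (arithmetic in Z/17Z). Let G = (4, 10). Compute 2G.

(1, 16)

tangent at (4, 10): λ = (3·4² + 12)/(2·10) ≡ 9/3. 3⁻¹ ≡ 6 (mod 17), so λ ≡ 9·6 ≡ 3.
  x = λ² - 4 - 4 = 9 - 8 ≡ 1; y = λ·(4 - 1) - 10 ≡ 16. → (1, 16)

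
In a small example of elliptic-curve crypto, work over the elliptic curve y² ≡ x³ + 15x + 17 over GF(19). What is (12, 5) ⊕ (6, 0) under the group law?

(17, 13)

(12, 5) + (6, 0). λ = (0 - 5)/(6 - 12) ≡ 14/13 mod 19. 13⁻¹ ≡ 3 (mod 19), so λ ≡ 4.
  x = λ² - 12 - 6 = 16 - 18 ≡ 17; y = λ·(12 - 17) - 5 ≡ 13. → (17, 13)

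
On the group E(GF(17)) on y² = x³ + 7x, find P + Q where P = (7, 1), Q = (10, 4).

(7, 1) + (10, 4). λ = (4 - 1)/(10 - 7) ≡ 3/3 mod 17. 3⁻¹ ≡ 6 (mod 17) since 3·6 = 18 ≡ 1, so λ ≡ 1.
  x = λ² - 7 - 10 = 1 - 17 ≡ 1; y = λ·(7 - 1) - 1 ≡ 5. → (1, 5)

(1, 5)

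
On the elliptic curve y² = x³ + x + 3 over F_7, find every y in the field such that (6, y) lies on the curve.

x³ + 1x + 3 = 225 ≡ 1 (mod 7).
Square roots of 1 mod 7: 1 and 6 (since 1² = 1 ≡ 1).

1, 6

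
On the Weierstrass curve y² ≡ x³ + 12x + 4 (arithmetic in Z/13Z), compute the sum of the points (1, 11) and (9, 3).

(4, 5)

(1, 11) + (9, 3). λ = (3 - 11)/(9 - 1) ≡ 5/8 mod 13. 8⁻¹ ≡ 5 (mod 13), so λ ≡ 12.
  x = λ² - 1 - 9 = 144 - 10 ≡ 4; y = λ·(1 - 4) - 11 ≡ 5. → (4, 5)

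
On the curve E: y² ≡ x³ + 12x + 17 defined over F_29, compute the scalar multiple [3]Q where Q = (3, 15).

(28, 2)

Repeated addition: build up to 3Q.
2Q: tangent at (3, 15): λ = (3·3² + 12)/(2·15) ≡ 10/1. 1⁻¹ ≡ 1 (mod 29) since 1·1 = 1 ≡ 1, so λ ≡ 10·1 ≡ 10.
  x = λ² - 3 - 3 = 100 - 6 ≡ 7; y = λ·(3 - 7) - 15 ≡ 3. → (7, 3)
3Q: (7, 3) + (3, 15). λ = (15 - 3)/(3 - 7) ≡ 12/25 mod 29. 25⁻¹ ≡ 7 (mod 29) since 25·7 = 175 ≡ 1, so λ ≡ 26.
  x = λ² - 7 - 3 = 676 - 10 ≡ 28; y = λ·(7 - 28) - 3 ≡ 2. → (28, 2)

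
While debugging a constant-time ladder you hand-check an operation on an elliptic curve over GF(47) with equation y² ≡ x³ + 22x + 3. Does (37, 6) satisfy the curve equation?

no

y² = 6² ≡ 36; x³ + 22x + 3 = 51470 ≡ 5 (mod 47). 36 ≠ 5.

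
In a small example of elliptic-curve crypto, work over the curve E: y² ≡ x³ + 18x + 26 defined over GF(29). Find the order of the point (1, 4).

2P: tangent at (1, 4): λ = (3·1² + 18)/(2·4) ≡ 21/8. 8⁻¹ ≡ 11 (mod 29), so λ ≡ 21·11 ≡ 28.
  x = λ² - 1 - 1 = 784 - 2 ≡ 28; y = λ·(1 - 28) - 4 ≡ 23. → (28, 23)
3P: (28, 23) + (1, 4). λ = (4 - 23)/(1 - 28) ≡ 10/2 mod 29. 2⁻¹ ≡ 15 (mod 29), so λ ≡ 5.
  x = λ² - 28 - 1 = 25 - 29 ≡ 25; y = λ·(28 - 25) - 23 ≡ 21. → (25, 21)
4P: (25, 21) + (1, 4). λ = (4 - 21)/(1 - 25) ≡ 12/5 mod 29. 5⁻¹ ≡ 6 (mod 29) since 5·6 = 30 ≡ 1, so λ ≡ 14.
  x = λ² - 25 - 1 = 196 - 26 ≡ 25; y = λ·(25 - 25) - 21 ≡ 8. → (25, 8)
5P: (25, 8) + (1, 4). λ = (4 - 8)/(1 - 25) ≡ 25/5 mod 29. 5⁻¹ ≡ 6 (mod 29), so λ ≡ 5.
  x = λ² - 25 - 1 = 25 - 26 ≡ 28; y = λ·(25 - 28) - 8 ≡ 6. → (28, 6)
6P: (28, 6) + (1, 4). λ = (4 - 6)/(1 - 28) ≡ 27/2 mod 29. 2⁻¹ ≡ 15 (mod 29), so λ ≡ 28.
  x = λ² - 28 - 1 = 784 - 29 ≡ 1; y = λ·(28 - 1) - 6 ≡ 25. → (1, 25)
7P: (1, 25) + (1, 4): same x and y₁ ≡ -y₂, so the sum is O.
7P = O, so the order is 7.

7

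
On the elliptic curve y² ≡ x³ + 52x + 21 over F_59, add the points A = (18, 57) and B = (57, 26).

(19, 27)

(18, 57) + (57, 26). λ = (26 - 57)/(57 - 18) ≡ 28/39 mod 59. 39⁻¹ ≡ 56 (mod 59), so λ ≡ 34.
  x = λ² - 18 - 57 = 1156 - 75 ≡ 19; y = λ·(18 - 19) - 57 ≡ 27. → (19, 27)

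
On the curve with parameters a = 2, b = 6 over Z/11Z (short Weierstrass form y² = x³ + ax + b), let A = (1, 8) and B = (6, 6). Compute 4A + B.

First 4A:
Double-and-add on 4 = (100)₂. Start with A = (1, 8) for the leading 1-bit.
double: tangent at (1, 8): λ = (3·1² + 2)/(2·8) ≡ 5/5. 5⁻¹ ≡ 9 (mod 11), so λ ≡ 5·9 ≡ 1.
  x = λ² - 1 - 1 = 1 - 2 ≡ 10; y = λ·(1 - 10) - 8 ≡ 5. → (10, 5)
double: tangent at (10, 5): λ = (3·10² + 2)/(2·5) ≡ 5/10. 10⁻¹ ≡ 10 (mod 11), so λ ≡ 5·10 ≡ 6.
  x = λ² - 10 - 10 = 36 - 20 ≡ 5; y = λ·(10 - 5) - 5 ≡ 3. → (5, 3)
4A = (5, 3).
Finally 4A + B:
(5, 3) + (6, 6). λ = (6 - 3)/(6 - 5) ≡ 3/1 mod 11. 1⁻¹ ≡ 1 (mod 11), so λ ≡ 3.
  x = λ² - 5 - 6 = 9 - 11 ≡ 9; y = λ·(5 - 9) - 3 ≡ 7. → (9, 7)

(9, 7)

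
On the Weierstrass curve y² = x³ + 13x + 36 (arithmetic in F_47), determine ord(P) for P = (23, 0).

2P: (23, 0) + (23, 0): same x and y₁ ≡ -y₂, so the sum is the point at infinity.
2P = the point at infinity, so the order is 2.

2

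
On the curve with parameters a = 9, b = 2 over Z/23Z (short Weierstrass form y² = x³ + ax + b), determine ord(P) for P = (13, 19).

5

2P: tangent at (13, 19): λ = (3·13² + 9)/(2·19) ≡ 10/15. 15⁻¹ ≡ 20 (mod 23), so λ ≡ 10·20 ≡ 16.
  x = λ² - 13 - 13 = 256 - 26 ≡ 0; y = λ·(13 - 0) - 19 ≡ 5. → (0, 5)
3P: (0, 5) + (13, 19). λ = (19 - 5)/(13 - 0) ≡ 14/13 mod 23. 13⁻¹ ≡ 16 (mod 23), so λ ≡ 17.
  x = λ² - 0 - 13 = 289 - 13 ≡ 0; y = λ·(0 - 0) - 5 ≡ 18. → (0, 18)
4P: (0, 18) + (13, 19). λ = (19 - 18)/(13 - 0) ≡ 1/13 mod 23. 13⁻¹ ≡ 16 (mod 23) since 13·16 = 208 ≡ 1, so λ ≡ 16.
  x = λ² - 0 - 13 = 256 - 13 ≡ 13; y = λ·(0 - 13) - 18 ≡ 4. → (13, 4)
5P: (13, 4) + (13, 19): same x and y₁ ≡ -y₂, so the sum is O.
5P = O, so the order is 5.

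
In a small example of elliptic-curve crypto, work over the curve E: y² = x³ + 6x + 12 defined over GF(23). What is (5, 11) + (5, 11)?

(19, 19)

tangent at (5, 11): λ = (3·5² + 6)/(2·11) ≡ 12/22. 22⁻¹ ≡ 22 (mod 23), so λ ≡ 12·22 ≡ 11.
  x = λ² - 5 - 5 = 121 - 10 ≡ 19; y = λ·(5 - 19) - 11 ≡ 19. → (19, 19)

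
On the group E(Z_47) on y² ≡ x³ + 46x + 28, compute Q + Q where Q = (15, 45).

tangent at (15, 45): λ = (3·15² + 46)/(2·45) ≡ 16/43. 43⁻¹ ≡ 35 (mod 47), so λ ≡ 16·35 ≡ 43.
  x = λ² - 15 - 15 = 1849 - 30 ≡ 33; y = λ·(15 - 33) - 45 ≡ 27. → (33, 27)

(33, 27)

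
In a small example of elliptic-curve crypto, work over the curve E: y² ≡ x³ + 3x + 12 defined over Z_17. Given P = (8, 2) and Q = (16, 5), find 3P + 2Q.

(2, 3)

First 3P:
Repeated addition: build up to 3P.
2P: tangent at (8, 2): λ = (3·8² + 3)/(2·2) ≡ 8/4. 4⁻¹ ≡ 13 (mod 17) since 4·13 = 52 ≡ 1, so λ ≡ 8·13 ≡ 2.
  x = λ² - 8 - 8 = 4 - 16 ≡ 5; y = λ·(8 - 5) - 2 ≡ 4. → (5, 4)
3P: (5, 4) + (8, 2). λ = (2 - 4)/(8 - 5) ≡ 15/3 mod 17. 3⁻¹ ≡ 6 (mod 17), so λ ≡ 5.
  x = λ² - 5 - 8 = 25 - 13 ≡ 12; y = λ·(5 - 12) - 4 ≡ 12. → (12, 12)
3P = (12, 12).
Next 2Q:
Repeated addition: build up to 2Q.
2Q: tangent at (16, 5): λ = (3·16² + 3)/(2·5) ≡ 6/10. 10⁻¹ ≡ 12 (mod 17), so λ ≡ 6·12 ≡ 4.
  x = λ² - 16 - 16 = 16 - 32 ≡ 1; y = λ·(16 - 1) - 5 ≡ 4. → (1, 4)
2Q = (1, 4).
Finally 3P + 2Q:
(12, 12) + (1, 4). λ = (4 - 12)/(1 - 12) ≡ 9/6 mod 17. 6⁻¹ ≡ 3 (mod 17) since 6·3 = 18 ≡ 1, so λ ≡ 10.
  x = λ² - 12 - 1 = 100 - 13 ≡ 2; y = λ·(12 - 2) - 12 ≡ 3. → (2, 3)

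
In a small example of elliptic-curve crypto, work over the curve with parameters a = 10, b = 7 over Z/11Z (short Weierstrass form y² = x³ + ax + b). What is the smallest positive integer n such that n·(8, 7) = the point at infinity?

9

2P: tangent at (8, 7): λ = (3·8² + 10)/(2·7) ≡ 4/3. 3⁻¹ ≡ 4 (mod 11) since 3·4 = 12 ≡ 1, so λ ≡ 4·4 ≡ 5.
  x = λ² - 8 - 8 = 25 - 16 ≡ 9; y = λ·(8 - 9) - 7 ≡ 10. → (9, 10)
3P: (9, 10) + (8, 7). λ = (7 - 10)/(8 - 9) ≡ 8/10 mod 11. 10⁻¹ ≡ 10 (mod 11) since 10·10 = 100 ≡ 1, so λ ≡ 3.
  x = λ² - 9 - 8 = 9 - 17 ≡ 3; y = λ·(9 - 3) - 10 ≡ 8. → (3, 8)
4P: (3, 8) + (8, 7). λ = (7 - 8)/(8 - 3) ≡ 10/5 mod 11. 5⁻¹ ≡ 9 (mod 11), so λ ≡ 2.
  x = λ² - 3 - 8 = 4 - 11 ≡ 4; y = λ·(3 - 4) - 8 ≡ 1. → (4, 1)
5P: (4, 1) + (8, 7). λ = (7 - 1)/(8 - 4) ≡ 6/4 mod 11. 4⁻¹ ≡ 3 (mod 11), so λ ≡ 7.
  x = λ² - 4 - 8 = 49 - 12 ≡ 4; y = λ·(4 - 4) - 1 ≡ 10. → (4, 10)
6P: (4, 10) + (8, 7). λ = (7 - 10)/(8 - 4) ≡ 8/4 mod 11. 4⁻¹ ≡ 3 (mod 11), so λ ≡ 2.
  x = λ² - 4 - 8 = 4 - 12 ≡ 3; y = λ·(4 - 3) - 10 ≡ 3. → (3, 3)
7P: (3, 3) + (8, 7). λ = (7 - 3)/(8 - 3) ≡ 4/5 mod 11. 5⁻¹ ≡ 9 (mod 11) since 5·9 = 45 ≡ 1, so λ ≡ 3.
  x = λ² - 3 - 8 = 9 - 11 ≡ 9; y = λ·(3 - 9) - 3 ≡ 1. → (9, 1)
8P: (9, 1) + (8, 7). λ = (7 - 1)/(8 - 9) ≡ 6/10 mod 11. 10⁻¹ ≡ 10 (mod 11) since 10·10 = 100 ≡ 1, so λ ≡ 5.
  x = λ² - 9 - 8 = 25 - 17 ≡ 8; y = λ·(9 - 8) - 1 ≡ 4. → (8, 4)
9P: (8, 4) + (8, 7): same x and y₁ ≡ -y₂, so the sum is the point at infinity.
9P = the point at infinity, so the order is 9.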